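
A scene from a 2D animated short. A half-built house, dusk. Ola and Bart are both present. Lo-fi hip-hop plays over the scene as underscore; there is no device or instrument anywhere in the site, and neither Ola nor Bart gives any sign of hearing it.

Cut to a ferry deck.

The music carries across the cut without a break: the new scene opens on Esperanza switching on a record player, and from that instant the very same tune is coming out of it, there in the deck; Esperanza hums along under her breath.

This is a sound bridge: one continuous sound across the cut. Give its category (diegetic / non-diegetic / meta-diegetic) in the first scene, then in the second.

non-diegetic, diegetic

Scene one: there's no in-world source anywhere and no character hears it — underscore for the audience only → non-diegetic.
Scene two: once Esperanza turns on a record player, the music has a real source in the story world and Esperanza reacts to it → diegetic.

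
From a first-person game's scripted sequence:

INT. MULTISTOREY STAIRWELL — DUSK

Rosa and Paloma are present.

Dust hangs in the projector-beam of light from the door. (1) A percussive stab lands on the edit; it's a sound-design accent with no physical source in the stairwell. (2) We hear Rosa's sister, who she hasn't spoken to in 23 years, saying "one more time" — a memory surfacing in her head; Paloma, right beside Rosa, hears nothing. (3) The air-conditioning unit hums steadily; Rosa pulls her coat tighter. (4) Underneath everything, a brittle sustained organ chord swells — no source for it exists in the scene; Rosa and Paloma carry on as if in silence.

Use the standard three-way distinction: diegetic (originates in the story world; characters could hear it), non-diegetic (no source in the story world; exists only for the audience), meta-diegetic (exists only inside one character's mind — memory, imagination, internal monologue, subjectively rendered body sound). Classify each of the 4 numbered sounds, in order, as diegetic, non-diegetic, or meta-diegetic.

(1) is non-diegetic: an editorial stinger — it belongs to the cut, not the story world.
(2) it's Rosa's recollection rendered as sound; the other character can't hear it → meta-diegetic.
(3) it's the actual ambient sound of the location → diegetic.
(4) is non-diegetic: nothing in the stairwell produces it and the characters don't hear it — pure soundtrack.

non-diegetic, meta-diegetic, diegetic, non-diegetic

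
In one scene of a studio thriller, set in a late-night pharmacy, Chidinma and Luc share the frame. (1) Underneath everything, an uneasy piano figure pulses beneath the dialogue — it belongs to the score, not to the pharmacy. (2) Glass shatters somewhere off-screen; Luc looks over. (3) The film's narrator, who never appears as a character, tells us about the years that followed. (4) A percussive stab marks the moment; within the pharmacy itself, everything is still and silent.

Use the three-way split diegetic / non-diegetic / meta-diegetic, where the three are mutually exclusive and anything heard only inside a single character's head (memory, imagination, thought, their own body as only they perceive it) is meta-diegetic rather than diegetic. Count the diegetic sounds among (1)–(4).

1

(1) score with no on-screen or off-screen source; it exists for the audience alone → non-diegetic.
(2) is diegetic: an in-world source (glass); characters could hear it.
(3) is non-diegetic: the narrator exists outside the story world, addressing only the audience.
(4) an editorial stinger — it belongs to the cut, not the story world → non-diegetic.
Diegetic: (2) — that's 1.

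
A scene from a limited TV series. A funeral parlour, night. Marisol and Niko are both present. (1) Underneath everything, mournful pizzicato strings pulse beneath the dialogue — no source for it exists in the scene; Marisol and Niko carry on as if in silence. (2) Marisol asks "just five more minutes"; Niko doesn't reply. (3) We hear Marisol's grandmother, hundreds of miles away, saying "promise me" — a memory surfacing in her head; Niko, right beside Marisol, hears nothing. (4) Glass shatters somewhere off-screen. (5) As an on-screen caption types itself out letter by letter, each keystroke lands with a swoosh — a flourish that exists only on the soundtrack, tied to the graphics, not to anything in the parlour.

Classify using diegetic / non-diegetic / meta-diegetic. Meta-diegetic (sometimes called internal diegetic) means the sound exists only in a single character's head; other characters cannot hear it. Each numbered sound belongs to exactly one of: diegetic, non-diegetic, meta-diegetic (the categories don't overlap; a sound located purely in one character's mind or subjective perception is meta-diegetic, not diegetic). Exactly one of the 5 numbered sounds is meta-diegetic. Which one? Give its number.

Sound (1): it has no source in the story world and no character can hear it — it's underscore, so non-diegetic.
(2) on-screen dialogue — Marisol speaks and Niko is there to hear → diegetic.
Sound (3): it's Marisol's recollection rendered as sound; the other character can't hear it, so meta-diegetic.
(4) is diegetic: glass is a real object/event in the scene's world.
(5) is non-diegetic: the caption isn't part of the story world, so neither is the sound tied to it.
Only (3) is meta-diegetic.

3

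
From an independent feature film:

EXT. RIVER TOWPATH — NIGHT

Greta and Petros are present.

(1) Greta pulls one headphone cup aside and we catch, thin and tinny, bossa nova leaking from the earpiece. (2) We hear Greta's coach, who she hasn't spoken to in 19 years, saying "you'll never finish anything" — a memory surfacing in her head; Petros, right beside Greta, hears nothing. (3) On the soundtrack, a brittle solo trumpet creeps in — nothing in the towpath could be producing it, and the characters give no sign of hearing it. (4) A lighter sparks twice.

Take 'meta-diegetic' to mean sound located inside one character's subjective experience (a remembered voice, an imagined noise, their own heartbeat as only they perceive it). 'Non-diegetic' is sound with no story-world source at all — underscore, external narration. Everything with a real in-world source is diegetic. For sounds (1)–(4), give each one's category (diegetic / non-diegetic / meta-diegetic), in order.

diegetic, meta-diegetic, non-diegetic, diegetic

Sound (1): it's leaking from a physical pair of headphones in the scene, so diegetic.
Sound (2): a remembered line, private to Greta — not present in the room, not audible to Petros, so meta-diegetic.
(3) is non-diegetic: nothing in the towpath produces it and the characters don't hear it — pure soundtrack.
(4) is diegetic: an in-world source (a lighter); characters could hear it.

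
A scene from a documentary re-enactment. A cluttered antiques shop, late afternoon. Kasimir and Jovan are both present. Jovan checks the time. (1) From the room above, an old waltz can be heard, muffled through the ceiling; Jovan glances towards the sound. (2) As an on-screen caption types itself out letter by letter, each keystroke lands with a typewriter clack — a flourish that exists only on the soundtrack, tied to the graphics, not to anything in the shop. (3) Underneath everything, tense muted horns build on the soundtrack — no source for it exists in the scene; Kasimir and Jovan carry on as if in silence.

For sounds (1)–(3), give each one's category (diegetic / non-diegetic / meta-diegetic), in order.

diegetic, non-diegetic, non-diegetic

(1) it's coming from the room above — a location within the story world — and Jovan reacts → diegetic.
Sound (2): the caption isn't part of the story world, so neither is the sound tied to it, so non-diegetic.
(3) is non-diegetic: nothing in the shop produces it and the characters don't hear it — pure soundtrack.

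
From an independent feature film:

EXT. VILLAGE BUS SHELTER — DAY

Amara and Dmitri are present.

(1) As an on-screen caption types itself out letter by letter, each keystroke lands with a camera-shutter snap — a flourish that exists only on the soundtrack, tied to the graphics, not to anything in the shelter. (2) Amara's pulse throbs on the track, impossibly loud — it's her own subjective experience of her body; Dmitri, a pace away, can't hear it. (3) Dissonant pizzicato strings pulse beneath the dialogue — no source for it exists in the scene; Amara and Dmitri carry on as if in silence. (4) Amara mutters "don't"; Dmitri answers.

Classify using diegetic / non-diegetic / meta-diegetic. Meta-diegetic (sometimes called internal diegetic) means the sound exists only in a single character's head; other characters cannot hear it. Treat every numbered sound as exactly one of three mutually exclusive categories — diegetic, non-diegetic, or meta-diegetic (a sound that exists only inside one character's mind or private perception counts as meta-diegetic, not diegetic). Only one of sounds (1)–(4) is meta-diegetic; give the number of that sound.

2

(1) the caption isn't part of the story world, so neither is the sound tied to it → non-diegetic.
Sound (2): point-of-audition from inside Amara's body; not a sound in the room, so meta-diegetic.
(3) nothing in the shelter produces it and the characters don't hear it — pure soundtrack → non-diegetic.
(4) on-screen dialogue — Amara speaks and Dmitri is there to hear → diegetic.
Only (2) is meta-diegetic.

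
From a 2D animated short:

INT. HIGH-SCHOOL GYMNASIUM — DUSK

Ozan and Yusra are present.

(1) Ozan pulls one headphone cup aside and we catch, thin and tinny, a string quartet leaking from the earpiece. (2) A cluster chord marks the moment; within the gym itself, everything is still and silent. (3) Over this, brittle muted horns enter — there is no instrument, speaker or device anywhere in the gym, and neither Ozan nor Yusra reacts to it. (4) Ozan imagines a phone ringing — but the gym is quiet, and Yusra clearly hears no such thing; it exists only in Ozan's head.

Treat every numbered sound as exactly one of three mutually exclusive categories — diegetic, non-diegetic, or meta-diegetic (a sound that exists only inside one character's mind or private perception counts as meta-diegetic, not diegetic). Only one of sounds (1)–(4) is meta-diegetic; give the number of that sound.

4

(1) it's leaking from a physical pair of headphones in the scene → diegetic.
Sound (2): nothing in the scene produces it; it's an accent added for the audience, so non-diegetic.
(3) is non-diegetic: nothing in the gym produces it and the characters don't hear it — pure soundtrack.
Sound (4): the sound is imagined by Ozan; nothing in the story world is producing it and Yusra can't hear it, so meta-diegetic.
Only (4) is meta-diegetic.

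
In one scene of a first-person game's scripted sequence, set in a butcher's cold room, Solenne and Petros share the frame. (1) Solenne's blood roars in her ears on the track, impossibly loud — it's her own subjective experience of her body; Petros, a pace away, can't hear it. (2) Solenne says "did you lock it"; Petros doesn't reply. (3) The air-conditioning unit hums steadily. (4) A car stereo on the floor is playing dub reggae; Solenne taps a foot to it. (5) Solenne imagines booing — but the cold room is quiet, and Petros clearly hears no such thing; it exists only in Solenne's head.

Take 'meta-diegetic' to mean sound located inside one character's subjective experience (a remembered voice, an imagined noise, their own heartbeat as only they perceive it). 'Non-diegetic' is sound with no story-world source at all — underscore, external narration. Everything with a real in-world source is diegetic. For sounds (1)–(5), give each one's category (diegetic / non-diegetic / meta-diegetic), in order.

meta-diegetic, diegetic, diegetic, diegetic, meta-diegetic

(1) is meta-diegetic: it's Solenne's internal bodily sensation rendered as sound; only Solenne 'hears' it.
Sound (2): Solenne is a character speaking aloud in the scene, so diegetic.
(3) is diegetic: the air-conditioning unit is part of the location's real environment.
(4) is diegetic: a car stereo is a physical source in the scene and Solenne reacts to it.
(5) is meta-diegetic: the sound is imagined by Solenne; nothing in the story world is producing it and Petros can't hear it.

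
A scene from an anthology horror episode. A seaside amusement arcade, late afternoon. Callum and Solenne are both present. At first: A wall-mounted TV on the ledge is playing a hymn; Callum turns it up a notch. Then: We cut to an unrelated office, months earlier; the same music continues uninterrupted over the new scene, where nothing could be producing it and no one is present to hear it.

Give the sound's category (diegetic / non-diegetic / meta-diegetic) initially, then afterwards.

Initially: a wall-mounted TV is a real in-scene source and Callum reacts to it → diegetic.
Afterwards: there is no longer any in-world source and no one can hear it — it has become underscore → non-diegetic.

diegetic, non-diegetic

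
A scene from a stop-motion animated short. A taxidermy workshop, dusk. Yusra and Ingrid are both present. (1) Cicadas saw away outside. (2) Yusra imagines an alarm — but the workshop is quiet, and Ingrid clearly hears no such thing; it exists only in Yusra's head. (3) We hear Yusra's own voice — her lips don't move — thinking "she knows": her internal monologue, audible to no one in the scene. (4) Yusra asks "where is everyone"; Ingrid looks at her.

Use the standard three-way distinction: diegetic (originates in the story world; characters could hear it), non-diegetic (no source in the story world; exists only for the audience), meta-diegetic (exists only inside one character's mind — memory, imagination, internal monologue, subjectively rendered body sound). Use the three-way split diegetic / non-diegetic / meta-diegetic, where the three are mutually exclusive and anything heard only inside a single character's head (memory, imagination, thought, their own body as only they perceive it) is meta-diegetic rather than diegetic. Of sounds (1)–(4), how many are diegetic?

2

(1) is diegetic: it's the actual ambient sound of the location.
(2) the sound is imagined by Yusra; nothing in the story world is producing it and Ingrid can't hear it → meta-diegetic.
Sound (3): internal monologue — inside Yusra's mind, not spoken into the scene, so meta-diegetic.
(4) spoken by a character present in the story world → diegetic.
So 2 of the 4 are diegetic: (1), (4).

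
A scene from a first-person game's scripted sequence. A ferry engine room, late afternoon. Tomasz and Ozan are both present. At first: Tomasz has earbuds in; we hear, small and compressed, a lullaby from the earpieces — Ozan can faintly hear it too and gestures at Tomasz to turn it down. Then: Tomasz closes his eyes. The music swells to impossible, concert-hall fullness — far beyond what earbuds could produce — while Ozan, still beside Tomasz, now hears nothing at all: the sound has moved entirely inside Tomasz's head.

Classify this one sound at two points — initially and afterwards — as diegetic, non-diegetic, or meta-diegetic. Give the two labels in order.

diegetic, meta-diegetic

Initially: the earbuds are a physical source both characters can hear → diegetic.
Afterwards: the music now exists only as Tomasz's subjective experience; Ozan can no longer hear it → meta-diegetic.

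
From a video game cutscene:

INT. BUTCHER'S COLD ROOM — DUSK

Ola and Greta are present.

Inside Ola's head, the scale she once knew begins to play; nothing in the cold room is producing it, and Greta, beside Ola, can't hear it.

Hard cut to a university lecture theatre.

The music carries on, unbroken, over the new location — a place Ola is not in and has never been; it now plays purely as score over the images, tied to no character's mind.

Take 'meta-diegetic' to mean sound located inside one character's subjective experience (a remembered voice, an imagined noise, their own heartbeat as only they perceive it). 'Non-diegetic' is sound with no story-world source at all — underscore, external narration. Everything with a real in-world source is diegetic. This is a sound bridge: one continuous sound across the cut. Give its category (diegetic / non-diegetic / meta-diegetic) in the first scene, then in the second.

Scene one: the music exists only inside Ola's mind; Greta can't hear it → meta-diegetic.
Scene two: it's detached from Ola entirely and plays over unrelated images with no in-world source — conventional underscore → non-diegetic.

meta-diegetic, non-diegetic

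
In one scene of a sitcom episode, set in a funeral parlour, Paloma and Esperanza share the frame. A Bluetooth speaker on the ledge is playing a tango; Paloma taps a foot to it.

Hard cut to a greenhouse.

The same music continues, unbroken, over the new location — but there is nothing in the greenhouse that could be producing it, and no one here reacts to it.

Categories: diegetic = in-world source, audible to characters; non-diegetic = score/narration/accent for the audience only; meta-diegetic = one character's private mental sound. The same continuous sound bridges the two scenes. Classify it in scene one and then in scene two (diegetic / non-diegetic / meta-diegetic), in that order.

diegetic, non-diegetic

Scene one: a Bluetooth speaker is an on-screen source and Paloma reacts to it → diegetic.
Scene two: there is no source in the greenhouse and no one hears it — it's now underscore → non-diegetic.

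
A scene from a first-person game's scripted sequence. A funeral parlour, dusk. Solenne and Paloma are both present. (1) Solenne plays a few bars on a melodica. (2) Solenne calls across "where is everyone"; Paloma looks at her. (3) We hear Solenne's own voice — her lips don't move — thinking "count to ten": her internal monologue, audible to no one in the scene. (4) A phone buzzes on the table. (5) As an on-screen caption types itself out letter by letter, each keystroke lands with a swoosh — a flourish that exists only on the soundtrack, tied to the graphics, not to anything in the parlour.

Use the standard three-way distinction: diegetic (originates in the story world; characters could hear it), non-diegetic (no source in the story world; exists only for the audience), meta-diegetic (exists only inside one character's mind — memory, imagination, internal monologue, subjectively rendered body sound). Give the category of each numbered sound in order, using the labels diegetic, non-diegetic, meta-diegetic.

diegetic, diegetic, meta-diegetic, diegetic, non-diegetic

(1) Solenne is producing the music live, in the story world → diegetic.
(2) is diegetic: Solenne is a character speaking aloud in the scene.
(3) is meta-diegetic: it's Solenne's unspoken thought, heard only by the audience via her subjectivity.
(4) the sound comes from a phone physically present in the location → diegetic.
Sound (5): it accompanies on-screen graphics, not anything inside the story world, so non-diegetic.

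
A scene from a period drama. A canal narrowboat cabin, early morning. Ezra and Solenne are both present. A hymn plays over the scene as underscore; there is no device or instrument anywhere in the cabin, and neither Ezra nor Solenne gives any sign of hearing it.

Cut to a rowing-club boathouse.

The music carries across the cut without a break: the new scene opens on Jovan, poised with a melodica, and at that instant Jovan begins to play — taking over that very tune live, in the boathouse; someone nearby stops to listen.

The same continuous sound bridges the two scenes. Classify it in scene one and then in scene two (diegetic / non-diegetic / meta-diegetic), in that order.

Scene one: there's no in-world source anywhere and no character hears it — underscore for the audience only → non-diegetic.
Scene two: from the moment Jovan starts playing, the tune is being performed on a melodica inside the story world and another character hears it → diegetic.

non-diegetic, diegetic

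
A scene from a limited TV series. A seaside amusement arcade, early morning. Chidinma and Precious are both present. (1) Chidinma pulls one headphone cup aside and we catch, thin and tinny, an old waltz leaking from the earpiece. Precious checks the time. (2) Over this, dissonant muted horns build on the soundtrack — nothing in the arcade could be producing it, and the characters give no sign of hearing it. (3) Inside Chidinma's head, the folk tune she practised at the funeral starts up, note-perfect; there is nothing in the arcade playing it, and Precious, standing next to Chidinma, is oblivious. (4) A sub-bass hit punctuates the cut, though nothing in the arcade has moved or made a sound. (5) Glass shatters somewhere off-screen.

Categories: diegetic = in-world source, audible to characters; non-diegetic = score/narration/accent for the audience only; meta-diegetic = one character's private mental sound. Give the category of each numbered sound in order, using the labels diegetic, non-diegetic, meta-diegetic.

diegetic, non-diegetic, meta-diegetic, non-diegetic, diegetic

(1) the headphones are an on-screen source → diegetic.
(2) is non-diegetic: nothing in the arcade produces it and the characters don't hear it — pure soundtrack.
Sound (3): the music is a memory playing inside Chidinma's mind alone; no real-world source, Precious can't hear it, so meta-diegetic.
Sound (4): nothing in the scene produces it; it's an accent added for the audience, so non-diegetic.
(5) an in-world source (glass); characters could hear it → diegetic.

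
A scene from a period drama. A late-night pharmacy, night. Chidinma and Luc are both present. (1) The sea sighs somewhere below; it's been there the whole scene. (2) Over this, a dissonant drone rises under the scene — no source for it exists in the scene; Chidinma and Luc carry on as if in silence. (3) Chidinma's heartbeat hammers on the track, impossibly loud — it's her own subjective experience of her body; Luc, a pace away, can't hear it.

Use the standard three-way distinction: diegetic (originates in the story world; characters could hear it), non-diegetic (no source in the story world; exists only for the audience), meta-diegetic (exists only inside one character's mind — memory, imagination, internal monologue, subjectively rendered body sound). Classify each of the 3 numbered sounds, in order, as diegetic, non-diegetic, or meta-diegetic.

(1) the sea is part of the location's real environment → diegetic.
Sound (2): nothing in the pharmacy produces it and the characters don't hear it — pure soundtrack, so non-diegetic.
Sound (3): it's Chidinma's internal bodily sensation rendered as sound; only Chidinma 'hears' it, so meta-diegetic.

diegetic, non-diegetic, meta-diegetic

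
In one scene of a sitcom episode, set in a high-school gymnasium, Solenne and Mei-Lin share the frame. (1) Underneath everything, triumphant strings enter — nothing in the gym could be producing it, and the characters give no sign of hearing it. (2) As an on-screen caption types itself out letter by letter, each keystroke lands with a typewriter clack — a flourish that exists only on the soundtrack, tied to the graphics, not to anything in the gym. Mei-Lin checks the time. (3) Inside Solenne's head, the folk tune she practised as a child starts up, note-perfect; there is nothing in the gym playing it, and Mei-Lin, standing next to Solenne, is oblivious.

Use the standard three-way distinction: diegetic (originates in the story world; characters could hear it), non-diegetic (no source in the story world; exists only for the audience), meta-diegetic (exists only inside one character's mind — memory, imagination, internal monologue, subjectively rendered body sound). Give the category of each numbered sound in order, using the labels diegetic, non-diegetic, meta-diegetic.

non-diegetic, non-diegetic, meta-diegetic

(1) is non-diegetic: nothing in the gym produces it and the characters don't hear it — pure soundtrack.
Sound (2): it accompanies on-screen graphics, not anything inside the story world, so non-diegetic.
(3) it lives in Solenne's subjectivity, not in the gym → meta-diegetic.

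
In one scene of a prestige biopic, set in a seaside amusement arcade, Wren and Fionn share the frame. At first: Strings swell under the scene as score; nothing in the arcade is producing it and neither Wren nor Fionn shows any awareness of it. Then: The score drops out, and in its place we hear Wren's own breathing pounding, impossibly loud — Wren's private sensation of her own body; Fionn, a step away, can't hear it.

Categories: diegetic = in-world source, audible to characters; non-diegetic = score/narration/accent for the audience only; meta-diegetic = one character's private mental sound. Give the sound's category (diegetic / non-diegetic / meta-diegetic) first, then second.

First: underscore with no in-world source, inaudible to the characters → non-diegetic.
Second: the body sound is Wren's subjective perception alone — Fionn can't hear it → meta-diegetic.

non-diegetic, meta-diegetic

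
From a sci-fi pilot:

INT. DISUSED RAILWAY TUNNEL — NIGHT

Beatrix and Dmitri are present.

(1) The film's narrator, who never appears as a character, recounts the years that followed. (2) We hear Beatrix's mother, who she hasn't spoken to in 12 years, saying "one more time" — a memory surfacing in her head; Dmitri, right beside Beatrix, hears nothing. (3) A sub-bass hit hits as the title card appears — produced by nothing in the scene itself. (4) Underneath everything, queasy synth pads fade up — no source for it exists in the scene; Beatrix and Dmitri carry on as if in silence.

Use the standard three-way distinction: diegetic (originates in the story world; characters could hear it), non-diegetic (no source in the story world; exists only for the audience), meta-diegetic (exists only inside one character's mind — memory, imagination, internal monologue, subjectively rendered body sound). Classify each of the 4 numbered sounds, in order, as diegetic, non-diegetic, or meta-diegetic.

(1) commentary laid over the scene from outside the fiction → non-diegetic.
(2) the voice is a memory playing only inside Beatrix's mind; Dmitri can't hear it → meta-diegetic.
(3) nothing in the scene produces it; it's an accent added for the audience → non-diegetic.
(4) is non-diegetic: nothing in the tunnel produces it and the characters don't hear it — pure soundtrack.

non-diegetic, meta-diegetic, non-diegetic, non-diegetic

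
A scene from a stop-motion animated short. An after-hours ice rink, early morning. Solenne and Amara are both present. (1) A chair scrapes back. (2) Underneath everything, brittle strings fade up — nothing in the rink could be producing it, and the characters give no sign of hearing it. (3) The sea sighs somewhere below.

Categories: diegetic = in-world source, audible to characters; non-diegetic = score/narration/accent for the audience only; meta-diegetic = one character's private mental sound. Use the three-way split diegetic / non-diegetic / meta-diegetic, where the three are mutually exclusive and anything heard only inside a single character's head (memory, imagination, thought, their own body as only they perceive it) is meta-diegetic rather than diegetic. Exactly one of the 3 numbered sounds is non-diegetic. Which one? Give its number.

2

Sound (1): an in-world source (a chair); characters could hear it, so diegetic.
Sound (2): score with no on-screen or off-screen source; it exists for the audience alone, so non-diegetic.
(3) is diegetic: ambient/room sound belonging to the story's physical space.
Only (2) is non-diegetic.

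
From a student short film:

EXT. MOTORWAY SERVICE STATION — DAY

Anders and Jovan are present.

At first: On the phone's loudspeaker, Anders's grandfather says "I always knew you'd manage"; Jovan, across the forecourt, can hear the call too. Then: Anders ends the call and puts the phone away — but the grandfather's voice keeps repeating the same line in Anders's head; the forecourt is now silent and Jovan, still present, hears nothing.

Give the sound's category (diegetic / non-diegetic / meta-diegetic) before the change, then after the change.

diegetic, meta-diegetic

Before the change: the loudspeaker is an in-world source; both Anders and Jovan hear the call → diegetic.
After the change: with the phone off, the voice continues only as Anders's private mental replay — Jovan can't hear it → meta-diegetic.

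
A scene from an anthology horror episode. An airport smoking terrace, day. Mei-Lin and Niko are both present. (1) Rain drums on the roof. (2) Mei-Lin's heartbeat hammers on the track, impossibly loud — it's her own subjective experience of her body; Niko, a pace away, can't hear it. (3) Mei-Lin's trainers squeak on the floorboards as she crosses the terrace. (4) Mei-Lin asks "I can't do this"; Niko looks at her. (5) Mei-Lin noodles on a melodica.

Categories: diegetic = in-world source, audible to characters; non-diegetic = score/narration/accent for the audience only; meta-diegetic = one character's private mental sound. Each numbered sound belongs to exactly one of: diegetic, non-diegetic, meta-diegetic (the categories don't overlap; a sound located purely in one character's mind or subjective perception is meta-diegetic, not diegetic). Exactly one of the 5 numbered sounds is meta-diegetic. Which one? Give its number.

(1) is diegetic: ambient/room sound belonging to the story's physical space.
(2) is meta-diegetic: it's Mei-Lin's internal bodily sensation rendered as sound; only Mei-Lin 'hears' it.
Sound (3): a character's body making contact with the set — an in-world sound, so diegetic.
Sound (4): spoken by a character present in the story world, so diegetic.
(5) Mei-Lin is producing the music live, in the story world → diegetic.
Only (2) is meta-diegetic.

2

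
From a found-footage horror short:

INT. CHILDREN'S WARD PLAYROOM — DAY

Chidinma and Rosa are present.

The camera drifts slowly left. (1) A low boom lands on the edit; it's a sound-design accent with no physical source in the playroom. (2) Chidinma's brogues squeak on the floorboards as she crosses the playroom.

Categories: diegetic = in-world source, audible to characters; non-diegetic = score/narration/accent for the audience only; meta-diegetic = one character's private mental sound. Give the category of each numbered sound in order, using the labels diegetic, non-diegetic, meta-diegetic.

non-diegetic, diegetic

(1) an editorial stinger — it belongs to the cut, not the story world → non-diegetic.
(2) is diegetic: it's the physical sound of Chidinma moving in the space.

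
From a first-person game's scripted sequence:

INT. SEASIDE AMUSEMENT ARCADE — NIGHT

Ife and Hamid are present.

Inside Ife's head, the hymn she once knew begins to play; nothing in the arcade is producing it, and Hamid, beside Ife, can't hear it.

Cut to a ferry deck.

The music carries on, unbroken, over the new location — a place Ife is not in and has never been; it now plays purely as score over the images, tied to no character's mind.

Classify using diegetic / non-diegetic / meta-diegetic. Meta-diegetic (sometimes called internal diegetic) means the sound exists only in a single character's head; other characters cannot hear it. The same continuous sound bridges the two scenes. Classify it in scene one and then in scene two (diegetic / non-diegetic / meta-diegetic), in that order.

meta-diegetic, non-diegetic

Scene one: the music exists only inside Ife's mind; Hamid can't hear it → meta-diegetic.
Scene two: it's detached from Ife entirely and plays over unrelated images with no in-world source — conventional underscore → non-diegetic.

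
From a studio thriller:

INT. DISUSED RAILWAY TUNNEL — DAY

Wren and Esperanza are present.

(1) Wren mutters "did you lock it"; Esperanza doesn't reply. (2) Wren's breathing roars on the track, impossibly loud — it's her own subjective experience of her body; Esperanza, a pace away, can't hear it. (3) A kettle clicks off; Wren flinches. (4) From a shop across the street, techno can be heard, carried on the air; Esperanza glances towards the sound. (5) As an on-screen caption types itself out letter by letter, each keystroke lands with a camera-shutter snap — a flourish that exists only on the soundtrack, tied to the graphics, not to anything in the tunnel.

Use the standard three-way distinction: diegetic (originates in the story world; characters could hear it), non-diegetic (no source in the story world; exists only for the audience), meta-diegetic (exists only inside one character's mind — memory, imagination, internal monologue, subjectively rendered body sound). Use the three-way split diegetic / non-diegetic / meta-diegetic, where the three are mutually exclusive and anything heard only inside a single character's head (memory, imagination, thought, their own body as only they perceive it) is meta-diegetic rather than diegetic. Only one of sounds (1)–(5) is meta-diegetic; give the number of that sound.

2

(1) Wren is a character speaking aloud in the scene → diegetic.
(2) a subjective body sound — Wren's private perception, inaudible to Esperanza → meta-diegetic.
Sound (3): the sound comes from a kettle physically present in the location, so diegetic.
Sound (4): it's coming from a shop across the street — a location within the story world — and Esperanza reacts, so diegetic.
(5) is non-diegetic: sound married to a title/caption — outside the diegesis by definition.
Only (2) is meta-diegetic.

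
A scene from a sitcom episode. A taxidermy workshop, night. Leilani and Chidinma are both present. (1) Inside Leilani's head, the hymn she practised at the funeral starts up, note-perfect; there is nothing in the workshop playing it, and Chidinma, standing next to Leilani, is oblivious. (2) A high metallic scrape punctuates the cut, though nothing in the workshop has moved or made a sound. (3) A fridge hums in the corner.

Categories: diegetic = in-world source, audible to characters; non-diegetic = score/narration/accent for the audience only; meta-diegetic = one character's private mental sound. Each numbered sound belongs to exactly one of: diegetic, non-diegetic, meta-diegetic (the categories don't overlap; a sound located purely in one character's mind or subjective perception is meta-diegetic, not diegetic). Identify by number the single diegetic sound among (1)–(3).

Sound (1): remembered music, private to Leilani — Chidinma is oblivious because it isn't in the room, so meta-diegetic.
(2) is non-diegetic: nothing in the scene produces it; it's an accent added for the audience.
(3) is diegetic: it's the actual ambient sound of the location.
Only (3) is diegetic.

3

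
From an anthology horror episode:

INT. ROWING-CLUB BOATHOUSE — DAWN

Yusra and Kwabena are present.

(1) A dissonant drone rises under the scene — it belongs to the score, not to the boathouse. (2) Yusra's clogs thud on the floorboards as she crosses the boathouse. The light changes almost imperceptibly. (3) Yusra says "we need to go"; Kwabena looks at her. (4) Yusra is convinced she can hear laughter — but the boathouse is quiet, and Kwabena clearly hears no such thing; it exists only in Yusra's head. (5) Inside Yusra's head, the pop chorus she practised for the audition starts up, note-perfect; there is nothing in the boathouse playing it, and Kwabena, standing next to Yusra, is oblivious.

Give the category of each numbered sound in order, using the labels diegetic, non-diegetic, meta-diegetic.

non-diegetic, diegetic, diegetic, meta-diegetic, meta-diegetic

(1) is non-diegetic: score with no on-screen or off-screen source; it exists for the audience alone.
(2) a character's body making contact with the set — an in-world sound → diegetic.
(3) is diegetic: spoken by a character present in the story world.
(4) is meta-diegetic: the sound is imagined by Yusra; nothing in the story world is producing it and Kwabena can't hear it.
(5) it lives in Yusra's subjectivity, not in the boathouse → meta-diegetic.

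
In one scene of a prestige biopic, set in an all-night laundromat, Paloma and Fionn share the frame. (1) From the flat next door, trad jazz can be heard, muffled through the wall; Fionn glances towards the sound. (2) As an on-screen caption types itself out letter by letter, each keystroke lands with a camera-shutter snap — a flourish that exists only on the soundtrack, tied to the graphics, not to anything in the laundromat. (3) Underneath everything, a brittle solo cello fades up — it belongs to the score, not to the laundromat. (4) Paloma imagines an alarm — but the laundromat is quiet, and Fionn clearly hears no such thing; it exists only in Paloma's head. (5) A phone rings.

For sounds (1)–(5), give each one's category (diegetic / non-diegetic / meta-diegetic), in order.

diegetic, non-diegetic, non-diegetic, meta-diegetic, diegetic

Sound (1): it's coming from the flat next door — a location within the story world — and Fionn reacts, so diegetic.
(2) is non-diegetic: the caption isn't part of the story world, so neither is the sound tied to it.
(3) is non-diegetic: nothing in the laundromat produces it and the characters don't hear it — pure soundtrack.
(4) is meta-diegetic: Paloma alone 'hears' it — an imagined sound, not present in the space.
(5) is diegetic: a phone is a real object/event in the scene's world.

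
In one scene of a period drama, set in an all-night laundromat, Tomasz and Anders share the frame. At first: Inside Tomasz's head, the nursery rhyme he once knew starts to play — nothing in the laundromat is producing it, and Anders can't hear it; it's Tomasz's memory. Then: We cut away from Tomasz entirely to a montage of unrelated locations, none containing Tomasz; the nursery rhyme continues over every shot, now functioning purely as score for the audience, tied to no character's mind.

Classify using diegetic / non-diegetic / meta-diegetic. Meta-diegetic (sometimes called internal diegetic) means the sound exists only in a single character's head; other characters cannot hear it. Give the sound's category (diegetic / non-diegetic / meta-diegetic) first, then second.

meta-diegetic, non-diegetic

First: the music lives inside Tomasz's mind alone; Anders can't hear it → meta-diegetic.
Second: once it plays over shots Tomasz isn't in, detached from any character's subjectivity, it's conventional underscore → non-diegetic.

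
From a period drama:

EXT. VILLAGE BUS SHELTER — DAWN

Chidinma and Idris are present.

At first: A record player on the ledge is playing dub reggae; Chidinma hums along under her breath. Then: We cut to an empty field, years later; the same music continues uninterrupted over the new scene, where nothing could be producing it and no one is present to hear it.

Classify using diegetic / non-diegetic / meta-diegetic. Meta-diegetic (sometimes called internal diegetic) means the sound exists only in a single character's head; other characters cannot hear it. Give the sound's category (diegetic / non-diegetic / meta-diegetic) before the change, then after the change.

diegetic, non-diegetic

Before the change: a record player is a real in-scene source and Chidinma reacts to it → diegetic.
After the change: there is no longer any in-world source and no one can hear it — it has become underscore → non-diegetic.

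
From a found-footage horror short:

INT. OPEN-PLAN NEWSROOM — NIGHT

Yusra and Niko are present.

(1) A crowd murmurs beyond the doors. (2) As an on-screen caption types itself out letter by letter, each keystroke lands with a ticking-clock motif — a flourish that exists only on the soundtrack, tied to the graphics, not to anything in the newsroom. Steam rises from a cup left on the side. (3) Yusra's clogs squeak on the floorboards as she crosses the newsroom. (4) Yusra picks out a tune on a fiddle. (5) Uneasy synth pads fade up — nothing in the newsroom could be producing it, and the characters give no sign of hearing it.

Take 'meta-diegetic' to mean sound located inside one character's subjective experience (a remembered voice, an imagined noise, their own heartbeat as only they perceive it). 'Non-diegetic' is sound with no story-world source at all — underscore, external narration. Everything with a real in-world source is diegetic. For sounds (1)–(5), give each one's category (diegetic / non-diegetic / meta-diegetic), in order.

diegetic, non-diegetic, diegetic, diegetic, non-diegetic

(1) is diegetic: it's the actual ambient sound of the location.
Sound (2): it accompanies on-screen graphics, not anything inside the story world, so non-diegetic.
(3) Yusra's footsteps are produced in the story world → diegetic.
Sound (4): the instrument and the performer are both in the scene, so diegetic.
(5) score with no on-screen or off-screen source; it exists for the audience alone → non-diegetic.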